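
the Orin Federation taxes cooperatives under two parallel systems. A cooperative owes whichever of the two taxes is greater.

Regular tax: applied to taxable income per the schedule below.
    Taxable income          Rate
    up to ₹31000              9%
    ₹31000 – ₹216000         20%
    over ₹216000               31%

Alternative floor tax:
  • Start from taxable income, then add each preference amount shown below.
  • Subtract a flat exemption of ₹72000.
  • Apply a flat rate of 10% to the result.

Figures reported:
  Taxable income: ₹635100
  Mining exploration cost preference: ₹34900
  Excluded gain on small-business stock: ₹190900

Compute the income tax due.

Alternative floor tax:
  Adjusted income: ₹635100 + ₹34900 + ₹190900 = ₹860900
  Less exemption ₹72000 → base ₹788900
  ₹788900 × 10% = ₹78890

Regular tax:
  ₹31000 × 9% = ₹2790
  ₹185000 × 20% = ₹37000
  ₹419100 × 31% = ₹129921
  → ₹169711

₹169711 > ₹78890, so the regular tax governs.

₹169711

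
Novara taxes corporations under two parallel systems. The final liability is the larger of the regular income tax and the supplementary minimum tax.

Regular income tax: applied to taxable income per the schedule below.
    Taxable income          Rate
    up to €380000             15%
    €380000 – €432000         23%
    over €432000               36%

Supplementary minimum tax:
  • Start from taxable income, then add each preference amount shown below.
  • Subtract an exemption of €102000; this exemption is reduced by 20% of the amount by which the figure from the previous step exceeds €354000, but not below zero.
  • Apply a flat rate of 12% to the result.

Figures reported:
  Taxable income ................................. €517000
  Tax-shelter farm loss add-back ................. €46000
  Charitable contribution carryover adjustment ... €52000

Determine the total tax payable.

Regular income tax:
  €380000 × 15% = €57000
  €52000 × 23% = €11960
  €85000 × 36% = €30600
  → €99560

Supplementary minimum tax:
  Adjusted income: €517000 + €46000 + €52000 = €615000
  Exemption: €102000 − 20% × (€615000 − €354000) = €102000 − €52200 = €49800
  Base: €615000 − €49800 = €565200
  €565200 × 12% = €67824

€99560 > €67824, so the regular income tax governs.

€99560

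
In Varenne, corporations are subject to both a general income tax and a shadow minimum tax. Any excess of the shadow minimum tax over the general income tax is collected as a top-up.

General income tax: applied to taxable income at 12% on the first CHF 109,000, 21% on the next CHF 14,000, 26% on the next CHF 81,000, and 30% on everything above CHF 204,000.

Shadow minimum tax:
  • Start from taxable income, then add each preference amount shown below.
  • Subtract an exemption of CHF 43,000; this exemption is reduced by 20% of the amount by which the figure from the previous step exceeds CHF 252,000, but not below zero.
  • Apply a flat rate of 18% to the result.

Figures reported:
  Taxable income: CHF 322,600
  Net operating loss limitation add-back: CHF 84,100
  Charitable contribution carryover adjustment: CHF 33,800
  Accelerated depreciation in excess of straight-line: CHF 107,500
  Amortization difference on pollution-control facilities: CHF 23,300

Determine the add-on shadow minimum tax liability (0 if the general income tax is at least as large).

CHF 30,174

General income tax:
  CHF 109,000 × 12% = CHF 13,080
  CHF 14,000 × 21% = CHF 2,940
  CHF 81,000 × 26% = CHF 21,060
  CHF 118,600 × 30% = CHF 35,580
  → CHF 72,660

Shadow minimum tax:
  Adjusted income: CHF 322,600 + CHF 84,100 + CHF 33,800 + CHF 107,500 + CHF 23,300 = CHF 571,300
  Exemption: 20% × (CHF 571,300 − CHF 252,000) = CHF 63,860 ≥ CHF 43,000, so the exemption is fully phased out
  Base: CHF 571,300 − CHF 0 = CHF 571,300
  CHF 571,300 × 18% = CHF 102,834

Excess of shadow minimum tax over general income tax: CHF 102,834 − CHF 72,660 = CHF 30,174.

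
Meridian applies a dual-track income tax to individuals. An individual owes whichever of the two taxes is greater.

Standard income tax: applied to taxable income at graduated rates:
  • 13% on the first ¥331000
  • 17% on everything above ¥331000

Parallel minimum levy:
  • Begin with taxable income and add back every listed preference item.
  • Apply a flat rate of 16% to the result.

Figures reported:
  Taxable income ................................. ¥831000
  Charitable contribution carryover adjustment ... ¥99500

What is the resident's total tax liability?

¥148880

Standard income tax:
  ¥331000 × 13% = ¥43030
  ¥500000 × 17% = ¥85000
  → ¥128030

Parallel minimum levy:
  Adjusted income: ¥831000 + ¥99500 = ¥930500
  ¥930500 × 16% = ¥148880

¥148880 > ¥128030, so the parallel minimum levy is the binding amount.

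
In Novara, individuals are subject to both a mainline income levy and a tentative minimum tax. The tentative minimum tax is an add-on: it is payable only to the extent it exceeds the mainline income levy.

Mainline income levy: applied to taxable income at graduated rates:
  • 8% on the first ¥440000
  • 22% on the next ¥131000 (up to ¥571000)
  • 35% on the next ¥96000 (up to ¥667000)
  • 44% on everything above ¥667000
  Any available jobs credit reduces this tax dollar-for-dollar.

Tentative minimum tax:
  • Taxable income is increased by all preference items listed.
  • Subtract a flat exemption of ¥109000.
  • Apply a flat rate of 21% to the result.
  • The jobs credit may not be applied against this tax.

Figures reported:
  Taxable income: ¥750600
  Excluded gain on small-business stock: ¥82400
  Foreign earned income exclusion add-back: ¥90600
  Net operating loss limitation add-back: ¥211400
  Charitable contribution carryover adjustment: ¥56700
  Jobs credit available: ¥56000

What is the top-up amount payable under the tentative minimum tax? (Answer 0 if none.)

Mainline income levy:
  ¥440000 × 8% = ¥35200
  ¥131000 × 22% = ¥28820
  ¥96000 × 35% = ¥33600
  ¥83600 × 44% = ¥36784
  → ¥134404
  Less jobs credit ¥56000 → ¥78404

Tentative minimum tax:
  Adjusted income: ¥750600 + ¥82400 + ¥90600 + ¥211400 + ¥56700 = ¥1191700
  Less exemption ¥109000 → base ¥1082700
  ¥1082700 × 21% = ¥227367

Excess of tentative minimum tax over mainline income levy: ¥227367 − ¥78404 = ¥148963.

¥148963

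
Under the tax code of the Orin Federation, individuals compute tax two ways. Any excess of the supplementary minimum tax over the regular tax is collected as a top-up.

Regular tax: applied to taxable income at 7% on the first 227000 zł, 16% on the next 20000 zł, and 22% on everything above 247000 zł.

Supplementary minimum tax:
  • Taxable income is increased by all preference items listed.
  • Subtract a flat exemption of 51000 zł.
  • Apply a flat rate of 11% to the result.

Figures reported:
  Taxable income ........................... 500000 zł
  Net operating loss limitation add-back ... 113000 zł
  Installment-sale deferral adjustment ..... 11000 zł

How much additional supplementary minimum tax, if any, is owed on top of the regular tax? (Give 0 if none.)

Regular tax:
  227000 zł × 7% = 15890 zł
  20000 zł × 16% = 3200 zł
  253000 zł × 22% = 55660 zł
  → 74750 zł

Supplementary minimum tax:
  Adjusted income: 500000 zł + 113000 zł + 11000 zł = 624000 zł
  Less exemption 51000 zł → base 573000 zł
  573000 zł × 11% = 63030 zł

63030 zł ≤ 74750 zł, so no add-on is due.

0 zł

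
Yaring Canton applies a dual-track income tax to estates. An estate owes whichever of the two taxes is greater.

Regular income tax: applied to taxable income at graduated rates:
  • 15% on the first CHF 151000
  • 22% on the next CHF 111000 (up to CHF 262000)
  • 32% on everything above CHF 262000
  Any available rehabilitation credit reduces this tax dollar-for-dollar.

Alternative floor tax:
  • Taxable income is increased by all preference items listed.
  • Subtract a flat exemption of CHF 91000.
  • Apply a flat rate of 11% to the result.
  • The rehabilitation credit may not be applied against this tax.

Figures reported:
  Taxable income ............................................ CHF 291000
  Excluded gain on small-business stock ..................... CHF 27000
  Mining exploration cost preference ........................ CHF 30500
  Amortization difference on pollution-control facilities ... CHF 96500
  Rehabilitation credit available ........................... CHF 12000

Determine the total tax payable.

Regular income tax:
  CHF 151000 × 15% = CHF 22650
  CHF 111000 × 22% = CHF 24420
  CHF 29000 × 32% = CHF 9280
  → CHF 56350
  Less rehabilitation credit CHF 12000 → CHF 44350

Alternative floor tax:
  Adjusted income: CHF 291000 + CHF 27000 + CHF 30500 + CHF 96500 = CHF 445000
  Less exemption CHF 91000 → base CHF 354000
  CHF 354000 × 11% = CHF 38940

CHF 44350 > CHF 38940, so the regular income tax governs.

CHF 44350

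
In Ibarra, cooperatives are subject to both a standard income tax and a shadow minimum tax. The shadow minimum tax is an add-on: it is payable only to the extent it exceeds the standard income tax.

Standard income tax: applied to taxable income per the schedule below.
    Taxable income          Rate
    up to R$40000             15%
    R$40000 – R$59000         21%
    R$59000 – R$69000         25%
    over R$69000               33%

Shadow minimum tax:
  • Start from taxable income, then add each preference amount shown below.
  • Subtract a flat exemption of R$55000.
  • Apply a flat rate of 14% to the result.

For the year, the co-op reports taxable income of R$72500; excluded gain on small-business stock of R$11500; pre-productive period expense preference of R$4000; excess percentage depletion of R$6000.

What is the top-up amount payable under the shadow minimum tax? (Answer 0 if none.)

R$0

Shadow minimum tax:
  Adjusted income: R$72500 + R$11500 + R$4000 + R$6000 = R$94000
  Less exemption R$55000 → base R$39000
  R$39000 × 14% = R$5460

Standard income tax:
  R$40000 × 15% = R$6000
  R$19000 × 21% = R$3990
  R$10000 × 25% = R$2500
  R$3500 × 33% = R$1155
  → R$13645

R$5460 ≤ R$13645, so no add-on is due.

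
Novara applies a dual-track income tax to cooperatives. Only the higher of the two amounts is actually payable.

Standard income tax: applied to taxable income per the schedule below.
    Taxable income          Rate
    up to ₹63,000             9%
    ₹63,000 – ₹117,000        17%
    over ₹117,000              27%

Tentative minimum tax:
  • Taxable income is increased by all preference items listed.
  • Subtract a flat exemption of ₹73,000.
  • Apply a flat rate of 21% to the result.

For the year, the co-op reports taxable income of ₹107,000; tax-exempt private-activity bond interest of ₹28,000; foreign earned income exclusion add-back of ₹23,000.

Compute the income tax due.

Tentative minimum tax:
  Adjusted income: ₹107,000 + ₹28,000 + ₹23,000 = ₹158,000
  Less exemption ₹73,000 → base ₹85,000
  ₹85,000 × 21% = ₹17,850

Standard income tax:
  ₹63,000 × 9% = ₹5,670
  ₹44,000 × 17% = ₹7,480
  → ₹13,150

₹17,850 > ₹13,150, so the tentative minimum tax is the binding amount.

₹17,850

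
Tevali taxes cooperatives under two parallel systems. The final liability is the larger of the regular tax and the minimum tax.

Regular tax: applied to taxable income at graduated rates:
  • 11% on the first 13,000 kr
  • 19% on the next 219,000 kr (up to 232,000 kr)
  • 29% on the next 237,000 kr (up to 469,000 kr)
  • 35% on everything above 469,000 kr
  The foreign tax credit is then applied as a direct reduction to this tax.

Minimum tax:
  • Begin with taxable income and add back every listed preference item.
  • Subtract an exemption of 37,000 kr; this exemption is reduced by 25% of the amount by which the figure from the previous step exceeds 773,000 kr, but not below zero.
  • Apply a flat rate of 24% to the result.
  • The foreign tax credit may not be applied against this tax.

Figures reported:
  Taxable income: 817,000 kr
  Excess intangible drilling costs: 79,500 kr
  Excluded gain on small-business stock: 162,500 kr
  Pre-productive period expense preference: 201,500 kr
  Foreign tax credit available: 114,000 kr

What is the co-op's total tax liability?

302,520 kr

Minimum tax:
  Adjusted income: 817,000 kr + 79,500 kr + 162,500 kr + 201,500 kr = 1,260,500 kr
  Exemption: 25% × (1,260,500 kr − 773,000 kr) = 121,875 kr ≥ 37,000 kr, so the exemption is fully phased out
  Base: 1,260,500 kr − 0 kr = 1,260,500 kr
  1,260,500 kr × 24% = 302,520 kr

Regular tax:
  13,000 kr × 11% = 1,430 kr
  219,000 kr × 19% = 41,610 kr
  237,000 kr × 29% = 68,730 kr
  348,000 kr × 35% = 121,800 kr
  → 233,570 kr
  Less foreign tax credit 114,000 kr → 119,570 kr

302,520 kr > 119,570 kr, so the minimum tax is the binding amount.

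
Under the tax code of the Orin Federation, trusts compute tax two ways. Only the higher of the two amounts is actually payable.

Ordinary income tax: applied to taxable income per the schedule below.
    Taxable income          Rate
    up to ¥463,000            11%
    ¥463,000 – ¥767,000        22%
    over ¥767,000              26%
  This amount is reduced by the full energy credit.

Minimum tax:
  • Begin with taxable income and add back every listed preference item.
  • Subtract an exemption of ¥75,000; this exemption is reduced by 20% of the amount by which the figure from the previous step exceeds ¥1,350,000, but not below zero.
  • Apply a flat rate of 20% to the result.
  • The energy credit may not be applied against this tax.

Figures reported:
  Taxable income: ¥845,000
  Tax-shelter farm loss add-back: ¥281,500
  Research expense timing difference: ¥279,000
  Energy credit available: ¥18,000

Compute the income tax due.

¥268,320

Ordinary income tax:
  ¥463,000 × 11% = ¥50,930
  ¥304,000 × 22% = ¥66,880
  ¥78,000 × 26% = ¥20,280
  → ¥138,090
  Less energy credit ¥18,000 → ¥120,090

Minimum tax:
  Adjusted income: ¥845,000 + ¥281,500 + ¥279,000 = ¥1,405,500
  Exemption: ¥75,000 − 20% × (¥1,405,500 − ¥1,350,000) = ¥75,000 − ¥11,100 = ¥63,900
  Base: ¥1,405,500 − ¥63,900 = ¥1,341,600
  ¥1,341,600 × 20% = ¥268,320

¥268,320 > ¥120,090, so the minimum tax is the binding amount.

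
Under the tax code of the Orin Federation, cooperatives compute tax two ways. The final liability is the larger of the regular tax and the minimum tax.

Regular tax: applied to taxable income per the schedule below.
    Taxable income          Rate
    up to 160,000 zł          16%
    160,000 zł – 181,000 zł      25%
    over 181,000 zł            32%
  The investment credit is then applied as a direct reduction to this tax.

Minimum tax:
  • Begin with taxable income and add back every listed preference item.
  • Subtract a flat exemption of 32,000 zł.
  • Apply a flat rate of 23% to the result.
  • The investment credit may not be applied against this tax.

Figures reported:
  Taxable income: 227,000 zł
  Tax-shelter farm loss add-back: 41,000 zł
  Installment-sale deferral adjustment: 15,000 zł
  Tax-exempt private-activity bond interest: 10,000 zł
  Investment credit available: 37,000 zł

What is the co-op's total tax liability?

60,030 zł

Minimum tax:
  Adjusted income: 227,000 zł + 41,000 zł + 15,000 zł + 10,000 zł = 293,000 zł
  Less exemption 32,000 zł → base 261,000 zł
  261,000 zł × 23% = 60,030 zł

Regular tax:
  160,000 zł × 16% = 25,600 zł
  21,000 zł × 25% = 5,250 zł
  46,000 zł × 32% = 14,720 zł
  → 45,570 zł
  Less investment credit 37,000 zł → 8,570 zł

60,030 zł > 8,570 zł, so the minimum tax is the binding amount.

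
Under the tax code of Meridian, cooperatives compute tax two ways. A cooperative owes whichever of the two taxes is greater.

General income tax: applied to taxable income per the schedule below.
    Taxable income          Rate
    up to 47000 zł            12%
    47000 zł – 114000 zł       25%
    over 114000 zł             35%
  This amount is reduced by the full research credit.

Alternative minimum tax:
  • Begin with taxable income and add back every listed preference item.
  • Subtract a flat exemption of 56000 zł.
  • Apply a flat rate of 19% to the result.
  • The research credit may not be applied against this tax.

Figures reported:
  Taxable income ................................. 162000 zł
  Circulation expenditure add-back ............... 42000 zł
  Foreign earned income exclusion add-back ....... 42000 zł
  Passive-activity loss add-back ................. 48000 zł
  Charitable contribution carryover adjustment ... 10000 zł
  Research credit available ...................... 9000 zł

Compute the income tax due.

General income tax:
  47000 zł × 12% = 5640 zł
  67000 zł × 25% = 16750 zł
  48000 zł × 35% = 16800 zł
  → 39190 zł
  Less research credit 9000 zł → 30190 zł

Alternative minimum tax:
  Adjusted income: 162000 zł + 42000 zł + 42000 zł + 48000 zł + 10000 zł = 304000 zł
  Less exemption 56000 zł → base 248000 zł
  248000 zł × 19% = 47120 zł

47120 zł > 30190 zł, so the alternative minimum tax is the binding amount.

47120 zł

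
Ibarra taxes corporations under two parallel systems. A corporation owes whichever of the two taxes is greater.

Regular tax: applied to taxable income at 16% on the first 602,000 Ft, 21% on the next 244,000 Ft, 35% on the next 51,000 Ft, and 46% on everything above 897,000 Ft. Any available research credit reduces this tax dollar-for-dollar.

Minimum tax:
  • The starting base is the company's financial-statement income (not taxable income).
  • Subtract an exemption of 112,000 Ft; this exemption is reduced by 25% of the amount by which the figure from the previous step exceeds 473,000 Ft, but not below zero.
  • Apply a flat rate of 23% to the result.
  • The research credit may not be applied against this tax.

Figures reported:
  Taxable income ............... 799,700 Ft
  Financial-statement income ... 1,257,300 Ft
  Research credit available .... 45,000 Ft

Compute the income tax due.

289,179 Ft

Regular tax:
  602,000 Ft × 16% = 96,320 Ft
  197,700 Ft × 21% = 41,517 Ft
  → 137,837 Ft
  Less research credit 45,000 Ft → 92,837 Ft

Minimum tax:
  Base (financial-statement income): 1,257,300 Ft
  Exemption: 25% × (1,257,300 Ft − 473,000 Ft) = 196,075 Ft ≥ 112,000 Ft, so the exemption is fully phased out
  Base: 1,257,300 Ft − 0 Ft = 1,257,300 Ft
  1,257,300 Ft × 23% = 289,179 Ft

289,179 Ft > 92,837 Ft, so the minimum tax is the binding amount.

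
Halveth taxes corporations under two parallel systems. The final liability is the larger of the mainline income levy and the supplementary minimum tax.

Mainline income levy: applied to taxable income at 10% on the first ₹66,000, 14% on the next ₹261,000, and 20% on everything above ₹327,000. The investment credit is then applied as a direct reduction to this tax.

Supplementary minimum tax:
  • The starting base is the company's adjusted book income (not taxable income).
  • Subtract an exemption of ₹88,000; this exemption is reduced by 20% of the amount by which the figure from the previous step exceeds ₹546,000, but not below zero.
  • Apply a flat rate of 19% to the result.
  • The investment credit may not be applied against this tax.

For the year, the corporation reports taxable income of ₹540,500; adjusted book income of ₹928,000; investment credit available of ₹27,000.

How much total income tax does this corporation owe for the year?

Mainline income levy:
  ₹66,000 × 10% = ₹6,600
  ₹261,000 × 14% = ₹36,540
  ₹213,500 × 20% = ₹42,700
  → ₹85,840
  Less investment credit ₹27,000 → ₹58,840

Supplementary minimum tax:
  Base (adjusted book income): ₹928,000
  Exemption: ₹88,000 − 20% × (₹928,000 − ₹546,000) = ₹88,000 − ₹76,400 = ₹11,600
  Base: ₹928,000 − ₹11,600 = ₹916,400
  ₹916,400 × 19% = ₹174,116

₹174,116 > ₹58,840, so the supplementary minimum tax is the binding amount.

₹174,116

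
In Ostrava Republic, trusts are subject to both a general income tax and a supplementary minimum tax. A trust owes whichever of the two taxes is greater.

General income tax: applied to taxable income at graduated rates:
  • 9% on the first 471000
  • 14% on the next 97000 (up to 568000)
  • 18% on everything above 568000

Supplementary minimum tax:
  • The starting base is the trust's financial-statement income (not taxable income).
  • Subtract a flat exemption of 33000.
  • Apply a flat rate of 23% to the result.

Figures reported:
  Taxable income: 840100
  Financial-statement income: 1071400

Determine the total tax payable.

238832

General income tax:
  471000 × 9% = 42390
  97000 × 14% = 13580
  272100 × 18% = 48978
  → 104948

Supplementary minimum tax:
  Base (financial-statement income): 1071400
  Less exemption 33000 → base 1038400
  1038400 × 23% = 238832

238832 > 104948, so the supplementary minimum tax is the binding amount.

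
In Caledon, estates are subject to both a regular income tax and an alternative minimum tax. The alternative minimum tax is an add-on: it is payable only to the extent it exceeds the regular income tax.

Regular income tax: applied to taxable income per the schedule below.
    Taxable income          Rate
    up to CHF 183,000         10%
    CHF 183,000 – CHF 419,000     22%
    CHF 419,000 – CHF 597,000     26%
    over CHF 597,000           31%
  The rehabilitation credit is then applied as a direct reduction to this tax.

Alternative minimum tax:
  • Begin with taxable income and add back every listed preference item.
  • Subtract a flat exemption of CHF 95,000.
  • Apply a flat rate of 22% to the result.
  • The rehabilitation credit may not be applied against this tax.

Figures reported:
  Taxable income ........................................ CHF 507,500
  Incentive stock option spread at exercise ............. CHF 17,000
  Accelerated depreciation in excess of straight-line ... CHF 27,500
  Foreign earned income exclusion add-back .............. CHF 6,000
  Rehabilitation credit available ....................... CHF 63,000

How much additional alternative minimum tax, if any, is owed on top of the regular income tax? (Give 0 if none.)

Alternative minimum tax:
  Adjusted income: CHF 507,500 + CHF 17,000 + CHF 27,500 + CHF 6,000 = CHF 558,000
  Less exemption CHF 95,000 → base CHF 463,000
  CHF 463,000 × 22% = CHF 101,860

Regular income tax:
  CHF 183,000 × 10% = CHF 18,300
  CHF 236,000 × 22% = CHF 51,920
  CHF 88,500 × 26% = CHF 23,010
  → CHF 93,230
  Less rehabilitation credit CHF 63,000 → CHF 30,230

Excess of alternative minimum tax over regular income tax: CHF 101,860 − CHF 30,230 = CHF 71,630.

CHF 71,630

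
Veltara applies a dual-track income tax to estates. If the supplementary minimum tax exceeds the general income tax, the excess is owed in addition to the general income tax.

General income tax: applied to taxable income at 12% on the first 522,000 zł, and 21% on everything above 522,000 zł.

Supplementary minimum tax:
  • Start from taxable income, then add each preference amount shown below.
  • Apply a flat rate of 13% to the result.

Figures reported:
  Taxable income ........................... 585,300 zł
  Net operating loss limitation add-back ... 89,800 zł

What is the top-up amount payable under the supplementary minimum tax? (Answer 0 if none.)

11,830 zł

General income tax:
  522,000 zł × 12% = 62,640 zł
  63,300 zł × 21% = 13,293 zł
  → 75,933 zł

Supplementary minimum tax:
  Adjusted income: 585,300 zł + 89,800 zł = 675,100 zł
  675,100 zł × 13% = 87,763 zł

Excess of supplementary minimum tax over general income tax: 87,763 zł − 75,933 zł = 11,830 zł.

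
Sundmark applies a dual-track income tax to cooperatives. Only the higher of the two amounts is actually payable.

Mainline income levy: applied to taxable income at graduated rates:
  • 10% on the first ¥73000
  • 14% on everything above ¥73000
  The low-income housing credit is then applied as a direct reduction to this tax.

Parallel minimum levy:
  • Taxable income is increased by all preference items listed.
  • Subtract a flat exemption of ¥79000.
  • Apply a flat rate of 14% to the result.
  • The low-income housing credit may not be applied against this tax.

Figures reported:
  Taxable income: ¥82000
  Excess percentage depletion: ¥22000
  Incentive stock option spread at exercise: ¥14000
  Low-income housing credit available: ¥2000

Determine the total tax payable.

Parallel minimum levy:
  Adjusted income: ¥82000 + ¥22000 + ¥14000 = ¥118000
  Less exemption ¥79000 → base ¥39000
  ¥39000 × 14% = ¥5460

Mainline income levy:
  ¥73000 × 10% = ¥7300
  ¥9000 × 14% = ¥1260
  → ¥8560
  Less low-income housing credit ¥2000 → ¥6560

¥6560 > ¥5460, so the mainline income levy governs.

¥6560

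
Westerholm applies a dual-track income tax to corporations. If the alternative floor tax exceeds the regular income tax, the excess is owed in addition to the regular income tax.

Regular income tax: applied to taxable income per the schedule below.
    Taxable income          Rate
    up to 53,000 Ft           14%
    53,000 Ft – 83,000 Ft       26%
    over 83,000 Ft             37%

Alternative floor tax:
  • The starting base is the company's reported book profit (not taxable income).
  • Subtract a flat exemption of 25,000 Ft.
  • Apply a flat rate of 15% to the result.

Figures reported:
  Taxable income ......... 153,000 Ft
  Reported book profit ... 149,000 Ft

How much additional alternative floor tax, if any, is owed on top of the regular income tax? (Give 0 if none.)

0 Ft

Alternative floor tax:
  Base (reported book profit): 149,000 Ft
  Less exemption 25,000 Ft → base 124,000 Ft
  124,000 Ft × 15% = 18,600 Ft

Regular income tax:
  53,000 Ft × 14% = 7,420 Ft
  30,000 Ft × 26% = 7,800 Ft
  70,000 Ft × 37% = 25,900 Ft
  → 41,120 Ft

18,600 Ft ≤ 41,120 Ft, so no add-on is due.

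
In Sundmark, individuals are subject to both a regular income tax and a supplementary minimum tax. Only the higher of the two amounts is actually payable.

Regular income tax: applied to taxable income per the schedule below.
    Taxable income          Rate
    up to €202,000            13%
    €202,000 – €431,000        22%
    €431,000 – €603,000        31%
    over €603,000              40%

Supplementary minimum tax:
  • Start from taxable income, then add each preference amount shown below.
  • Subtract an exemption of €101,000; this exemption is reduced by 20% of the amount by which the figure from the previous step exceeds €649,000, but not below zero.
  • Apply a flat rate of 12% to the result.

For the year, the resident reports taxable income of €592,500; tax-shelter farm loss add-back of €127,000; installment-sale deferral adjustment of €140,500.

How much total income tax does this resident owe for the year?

Regular income tax:
  €202,000 × 13% = €26,260
  €229,000 × 22% = €50,380
  €161,500 × 31% = €50,065
  → €126,705

Supplementary minimum tax:
  Adjusted income: €592,500 + €127,000 + €140,500 = €860,000
  Exemption: €101,000 − 20% × (€860,000 − €649,000) = €101,000 − €42,200 = €58,800
  Base: €860,000 − €58,800 = €801,200
  €801,200 × 12% = €96,144

€126,705 > €96,144, so the regular income tax governs.

€126,705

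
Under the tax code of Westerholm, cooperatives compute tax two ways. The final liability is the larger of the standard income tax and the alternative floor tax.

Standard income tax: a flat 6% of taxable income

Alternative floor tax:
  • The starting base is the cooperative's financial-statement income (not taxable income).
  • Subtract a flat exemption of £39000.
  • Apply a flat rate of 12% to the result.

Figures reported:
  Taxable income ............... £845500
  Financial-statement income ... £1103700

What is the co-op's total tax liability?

£127764

Alternative floor tax:
  Base (financial-statement income): £1103700
  Less exemption £39000 → base £1064700
  £1064700 × 12% = £127764

Standard income tax:
  £845500 × 6% = £50730

£127764 > £50730, so the alternative floor tax is the binding amount.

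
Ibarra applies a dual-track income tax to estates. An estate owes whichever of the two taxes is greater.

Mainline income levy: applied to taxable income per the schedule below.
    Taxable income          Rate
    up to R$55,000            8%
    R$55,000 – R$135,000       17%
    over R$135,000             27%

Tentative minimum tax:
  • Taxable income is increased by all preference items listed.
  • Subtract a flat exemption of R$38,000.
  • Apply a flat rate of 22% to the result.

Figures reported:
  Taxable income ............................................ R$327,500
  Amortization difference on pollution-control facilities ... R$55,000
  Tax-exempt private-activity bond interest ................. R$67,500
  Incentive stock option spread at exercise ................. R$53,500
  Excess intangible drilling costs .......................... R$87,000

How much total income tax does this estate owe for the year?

Tentative minimum tax:
  Adjusted income: R$327,500 + R$55,000 + R$67,500 + R$53,500 + R$87,000 = R$590,500
  Less exemption R$38,000 → base R$552,500
  R$552,500 × 22% = R$121,550

Mainline income levy:
  R$55,000 × 8% = R$4,400
  R$80,000 × 17% = R$13,600
  R$192,500 × 27% = R$51,975
  → R$69,975

R$121,550 > R$69,975, so the tentative minimum tax is the binding amount.

R$121,550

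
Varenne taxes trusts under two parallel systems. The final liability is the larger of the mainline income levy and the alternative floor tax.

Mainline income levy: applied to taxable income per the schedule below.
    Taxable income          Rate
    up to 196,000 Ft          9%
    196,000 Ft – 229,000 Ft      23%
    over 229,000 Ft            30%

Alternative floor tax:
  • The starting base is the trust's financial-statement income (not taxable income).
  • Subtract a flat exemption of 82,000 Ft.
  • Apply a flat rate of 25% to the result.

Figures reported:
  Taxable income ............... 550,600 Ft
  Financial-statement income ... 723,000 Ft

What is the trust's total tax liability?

160,250 Ft

Alternative floor tax:
  Base (financial-statement income): 723,000 Ft
  Less exemption 82,000 Ft → base 641,000 Ft
  641,000 Ft × 25% = 160,250 Ft

Mainline income levy:
  196,000 Ft × 9% = 17,640 Ft
  33,000 Ft × 23% = 7,590 Ft
  321,600 Ft × 30% = 96,480 Ft
  → 121,710 Ft

160,250 Ft > 121,710 Ft, so the alternative floor tax is the binding amount.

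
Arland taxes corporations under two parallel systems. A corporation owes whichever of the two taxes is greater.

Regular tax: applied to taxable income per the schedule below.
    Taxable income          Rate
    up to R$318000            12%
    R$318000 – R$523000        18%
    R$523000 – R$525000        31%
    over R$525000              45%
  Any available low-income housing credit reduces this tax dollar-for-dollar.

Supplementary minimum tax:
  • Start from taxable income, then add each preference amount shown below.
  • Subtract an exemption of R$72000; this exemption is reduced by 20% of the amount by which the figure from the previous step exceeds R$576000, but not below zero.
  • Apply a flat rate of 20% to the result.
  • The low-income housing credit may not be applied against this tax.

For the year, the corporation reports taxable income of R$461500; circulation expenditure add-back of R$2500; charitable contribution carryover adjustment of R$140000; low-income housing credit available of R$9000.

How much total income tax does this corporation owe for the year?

R$107520

Regular tax:
  R$318000 × 12% = R$38160
  R$143500 × 18% = R$25830
  → R$63990
  Less low-income housing credit R$9000 → R$54990

Supplementary minimum tax:
  Adjusted income: R$461500 + R$2500 + R$140000 = R$604000
  Exemption: R$72000 − 20% × (R$604000 − R$576000) = R$72000 − R$5600 = R$66400
  Base: R$604000 − R$66400 = R$537600
  R$537600 × 20% = R$107520

R$107520 > R$54990, so the supplementary minimum tax is the binding amount.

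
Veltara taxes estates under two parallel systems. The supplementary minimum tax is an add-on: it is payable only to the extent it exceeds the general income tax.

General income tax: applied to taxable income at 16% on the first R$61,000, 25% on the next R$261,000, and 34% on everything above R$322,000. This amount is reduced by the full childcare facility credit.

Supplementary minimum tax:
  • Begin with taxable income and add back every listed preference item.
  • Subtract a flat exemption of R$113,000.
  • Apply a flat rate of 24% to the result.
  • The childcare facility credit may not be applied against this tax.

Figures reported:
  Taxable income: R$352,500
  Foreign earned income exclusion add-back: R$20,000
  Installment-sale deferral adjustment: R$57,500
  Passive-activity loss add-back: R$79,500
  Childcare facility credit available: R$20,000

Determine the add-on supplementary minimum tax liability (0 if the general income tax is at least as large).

R$29,780

General income tax:
  R$61,000 × 16% = R$9,760
  R$261,000 × 25% = R$65,250
  R$30,500 × 34% = R$10,370
  → R$85,380
  Less childcare facility credit R$20,000 → R$65,380

Supplementary minimum tax:
  Adjusted income: R$352,500 + R$20,000 + R$57,500 + R$79,500 = R$509,500
  Less exemption R$113,000 → base R$396,500
  R$396,500 × 24% = R$95,160

Excess of supplementary minimum tax over general income tax: R$95,160 − R$65,380 = R$29,780.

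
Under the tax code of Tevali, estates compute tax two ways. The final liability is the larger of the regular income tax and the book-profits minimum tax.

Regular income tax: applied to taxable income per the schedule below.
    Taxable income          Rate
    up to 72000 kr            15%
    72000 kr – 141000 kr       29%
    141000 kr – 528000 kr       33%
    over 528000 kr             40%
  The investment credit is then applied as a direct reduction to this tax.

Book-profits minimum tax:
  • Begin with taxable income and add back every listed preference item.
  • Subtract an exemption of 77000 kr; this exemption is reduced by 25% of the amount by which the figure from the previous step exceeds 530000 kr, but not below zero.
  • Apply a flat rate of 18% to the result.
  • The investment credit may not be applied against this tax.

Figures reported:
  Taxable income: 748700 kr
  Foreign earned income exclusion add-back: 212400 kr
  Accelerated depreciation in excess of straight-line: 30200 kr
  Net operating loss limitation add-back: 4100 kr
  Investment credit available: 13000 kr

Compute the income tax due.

233800 kr

Regular income tax:
  72000 kr × 15% = 10800 kr
  69000 kr × 29% = 20010 kr
  387000 kr × 33% = 127710 kr
  220700 kr × 40% = 88280 kr
  → 246800 kr
  Less investment credit 13000 kr → 233800 kr

Book-profits minimum tax:
  Adjusted income: 748700 kr + 212400 kr + 30200 kr + 4100 kr = 995400 kr
  Exemption: 25% × (995400 kr − 530000 kr) = 116350 kr ≥ 77000 kr, so the exemption is fully phased out
  Base: 995400 kr − 0 kr = 995400 kr
  995400 kr × 18% = 179172 kr

233800 kr > 179172 kr, so the regular income tax governs.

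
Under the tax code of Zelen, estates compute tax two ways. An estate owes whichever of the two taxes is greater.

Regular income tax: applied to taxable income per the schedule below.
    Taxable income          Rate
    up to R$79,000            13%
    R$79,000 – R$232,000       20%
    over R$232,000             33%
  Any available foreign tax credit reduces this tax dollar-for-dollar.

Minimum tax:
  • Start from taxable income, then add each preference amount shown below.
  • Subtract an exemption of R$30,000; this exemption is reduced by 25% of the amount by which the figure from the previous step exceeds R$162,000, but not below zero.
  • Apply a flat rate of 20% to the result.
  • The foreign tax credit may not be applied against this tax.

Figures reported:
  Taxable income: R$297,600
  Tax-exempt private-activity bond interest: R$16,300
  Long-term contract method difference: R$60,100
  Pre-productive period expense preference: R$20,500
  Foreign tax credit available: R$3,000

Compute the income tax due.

Minimum tax:
  Adjusted income: R$297,600 + R$16,300 + R$60,100 + R$20,500 = R$394,500
  Exemption: 25% × (R$394,500 − R$162,000) = R$58,125 ≥ R$30,000, so the exemption is fully phased out
  Base: R$394,500 − R$0 = R$394,500
  R$394,500 × 20% = R$78,900

Regular income tax:
  R$79,000 × 13% = R$10,270
  R$153,000 × 20% = R$30,600
  R$65,600 × 33% = R$21,648
  → R$62,518
  Less foreign tax credit R$3,000 → R$59,518

R$78,900 > R$59,518, so the minimum tax is the binding amount.

R$78,900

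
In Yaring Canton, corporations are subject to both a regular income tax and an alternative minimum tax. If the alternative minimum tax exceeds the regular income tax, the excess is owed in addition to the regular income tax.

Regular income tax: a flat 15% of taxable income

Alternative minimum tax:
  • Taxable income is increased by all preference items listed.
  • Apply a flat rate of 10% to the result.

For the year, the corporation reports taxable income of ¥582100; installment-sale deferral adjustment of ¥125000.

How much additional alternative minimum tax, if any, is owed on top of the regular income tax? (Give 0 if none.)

¥0

Regular income tax:
  ¥582100 × 15% = ¥87315

Alternative minimum tax:
  Adjusted income: ¥582100 + ¥125000 = ¥707100
  ¥707100 × 10% = ¥70710

¥70710 ≤ ¥87315, so no add-on is due.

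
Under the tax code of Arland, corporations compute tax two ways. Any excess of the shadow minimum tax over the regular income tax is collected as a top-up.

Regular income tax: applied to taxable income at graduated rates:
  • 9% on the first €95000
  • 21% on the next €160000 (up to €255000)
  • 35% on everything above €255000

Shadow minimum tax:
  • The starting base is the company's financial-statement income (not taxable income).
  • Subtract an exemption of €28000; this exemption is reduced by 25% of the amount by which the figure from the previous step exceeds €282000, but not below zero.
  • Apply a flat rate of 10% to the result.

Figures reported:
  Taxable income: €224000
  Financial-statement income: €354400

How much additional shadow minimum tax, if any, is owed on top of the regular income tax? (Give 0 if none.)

Regular income tax:
  €95000 × 9% = €8550
  €129000 × 21% = €27090
  → €35640

Shadow minimum tax:
  Base (financial-statement income): €354400
  Exemption: €28000 − 25% × (€354400 − €282000) = €28000 − €18100 = €9900
  Base: €354400 − €9900 = €344500
  €344500 × 10% = €34450

€34450 ≤ €35640, so no add-on is due.

€0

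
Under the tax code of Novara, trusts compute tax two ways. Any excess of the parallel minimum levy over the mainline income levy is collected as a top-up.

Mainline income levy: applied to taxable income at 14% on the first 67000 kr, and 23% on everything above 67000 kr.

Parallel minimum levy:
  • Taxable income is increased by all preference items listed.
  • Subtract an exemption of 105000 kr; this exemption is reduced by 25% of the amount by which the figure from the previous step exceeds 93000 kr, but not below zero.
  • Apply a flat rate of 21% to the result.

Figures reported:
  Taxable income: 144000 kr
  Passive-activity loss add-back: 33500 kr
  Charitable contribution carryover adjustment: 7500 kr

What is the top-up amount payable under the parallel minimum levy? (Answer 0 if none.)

Mainline income levy:
  67000 kr × 14% = 9380 kr
  77000 kr × 23% = 17710 kr
  → 27090 kr

Parallel minimum levy:
  Adjusted income: 144000 kr + 33500 kr + 7500 kr = 185000 kr
  Exemption: 105000 kr − 25% × (185000 kr − 93000 kr) = 105000 kr − 23000 kr = 82000 kr
  Base: 185000 kr − 82000 kr = 103000 kr
  103000 kr × 21% = 21630 kr

21630 kr ≤ 27090 kr, so no add-on is due.

0 kr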